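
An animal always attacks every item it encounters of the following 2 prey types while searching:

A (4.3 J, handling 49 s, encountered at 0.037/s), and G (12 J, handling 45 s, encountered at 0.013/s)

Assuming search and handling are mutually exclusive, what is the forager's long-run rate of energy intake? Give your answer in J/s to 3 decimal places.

0.093 J/s

R = (0.037×4.3 + 0.013×12) / (1 + 0.037×49 + 0.013×45) = 0.3151/3.398 = 0.09273 J/s.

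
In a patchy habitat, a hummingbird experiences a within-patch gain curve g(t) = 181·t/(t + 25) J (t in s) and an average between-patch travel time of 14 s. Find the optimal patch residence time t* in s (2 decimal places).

Maximise g(t)/(T+t): set derivative to zero → g'(t)(T+t) = g(t).
g'(t) = 181·25/(t + 25)². Setting 181·25/(t+25)² = 181t/[(t+25)(14+t)] gives 25(14+t) = t(t+25), so t² = 25×14 = 350.
t* = √350 = 18.71 s.

18.71 s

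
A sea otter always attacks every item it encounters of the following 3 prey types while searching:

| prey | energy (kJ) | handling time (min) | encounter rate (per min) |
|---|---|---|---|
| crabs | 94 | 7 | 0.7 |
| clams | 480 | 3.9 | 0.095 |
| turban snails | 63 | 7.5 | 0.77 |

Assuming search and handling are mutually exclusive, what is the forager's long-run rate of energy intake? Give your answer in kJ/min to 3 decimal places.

Energy encountered per unit search time: 0.7×94 + 0.095×480 + 0.77×63 = 159.9 kJ/min.
Handling time per unit search time: 0.7×7 + 0.095×3.9 + 0.77×7.5 = 11.05.
Rate = 159.9/(1 + 11.05) = 13.28 kJ/min.

13.275 kJ/min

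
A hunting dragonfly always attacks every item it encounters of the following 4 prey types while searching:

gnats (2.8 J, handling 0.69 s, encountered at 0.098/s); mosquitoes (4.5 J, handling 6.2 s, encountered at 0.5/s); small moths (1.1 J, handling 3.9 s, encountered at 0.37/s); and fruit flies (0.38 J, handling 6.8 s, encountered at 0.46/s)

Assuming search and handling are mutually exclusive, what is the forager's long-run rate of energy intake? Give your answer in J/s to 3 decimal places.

0.355 J/s

R = Σλ_iE_i / (1 + Σλ_ih_i)
Numerator: 0.098×2.8 + 0.5×4.5 + 0.37×1.1 + 0.46×0.38 = 3.106
Denominator: 1 + 0.098×0.69 + 0.5×6.2 + 0.37×3.9 + 0.46×6.8 = 8.739
R = 3.106/8.739 = 0.3555 J/s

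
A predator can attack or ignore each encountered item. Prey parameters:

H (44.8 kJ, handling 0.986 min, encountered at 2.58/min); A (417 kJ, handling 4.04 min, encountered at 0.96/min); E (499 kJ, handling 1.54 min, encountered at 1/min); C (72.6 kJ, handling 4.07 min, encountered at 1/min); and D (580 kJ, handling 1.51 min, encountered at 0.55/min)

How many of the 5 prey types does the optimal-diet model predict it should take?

2

E/h in descending order: D 384, E 324, A 103, H 45.4, C 17.8 kJ/min. The optimal diet is the largest prefix of this list for which every included type satisfies E_i/h_i > R on the types above it.
Rate on top 1: 174.3. E: 324 > 174.3 → include.
Rate on top 2: 242.7. A: 103 < 242.7 → exclude; stop.
Optimal diet: D, E — 2 of 5 types.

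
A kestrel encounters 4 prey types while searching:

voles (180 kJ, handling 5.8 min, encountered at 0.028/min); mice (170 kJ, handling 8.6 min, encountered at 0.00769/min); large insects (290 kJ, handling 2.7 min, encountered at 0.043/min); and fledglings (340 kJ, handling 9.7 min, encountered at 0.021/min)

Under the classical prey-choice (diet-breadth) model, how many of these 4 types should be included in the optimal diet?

Profitabilities (E/h, kJ/min): large insects 107, fledglings 35.1, voles 31, mice 19.8. Add prey in this order while the next type's profitability exceeds the intake rate on those already taken.
Rate on top 1: 11.17. fledglings: 35.1 > 11.17 → include.
Rate on top 2: 14.86. voles: 31 > 14.86 → include.
Rate on top 3: 16.63. mice: 19.8 > 16.63 → include.
Optimal diet: large insects, fledglings, voles, mice — 4 of 4 types.

4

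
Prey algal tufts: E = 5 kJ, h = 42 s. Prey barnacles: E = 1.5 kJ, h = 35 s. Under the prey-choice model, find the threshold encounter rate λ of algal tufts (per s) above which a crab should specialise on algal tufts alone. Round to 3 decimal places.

The zero-one rule: include barnacles iff E₂/h₂ > λE₁/(1+λh₁). Equality gives the switch point.
λE₁h₂ = E₂ + λE₂h₁ ⇒ λ = E₂/(E₁h₂ − E₂h₁) = 1.5/(175 − 63) = 0.01339 per s.

0.013 per s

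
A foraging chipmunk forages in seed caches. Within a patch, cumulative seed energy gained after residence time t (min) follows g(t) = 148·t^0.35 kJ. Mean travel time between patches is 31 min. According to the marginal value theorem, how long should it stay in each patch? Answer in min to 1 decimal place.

16.7 min

Maximise g(t)/(T+t): set derivative to zero → g'(t)(T+t) = g(t).
g'(t) = 0.35·148·t^-0.65. Setting 0.35·148·t^-0.65 = 148·t^0.35/(31+t) gives 0.35(31+t) = t, so 0.65·t = 0.35×31.
t* = 0.35×31/0.65 = 16.69 min.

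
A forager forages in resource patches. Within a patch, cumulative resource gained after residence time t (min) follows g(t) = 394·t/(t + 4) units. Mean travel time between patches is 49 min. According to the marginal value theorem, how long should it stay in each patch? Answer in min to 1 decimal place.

By the marginal value theorem, leave when the instantaneous gain rate g'(t) equals the habitat-wide average g(t)/(T + t).
g'(t) = 394·4/(t + 4)². Setting 394·4/(t+4)² = 394t/[(t+4)(49+t)] gives 4(49+t) = t(t+4), so t² = 4×49 = 196.
t* = √196 = 14 min.

14.0 min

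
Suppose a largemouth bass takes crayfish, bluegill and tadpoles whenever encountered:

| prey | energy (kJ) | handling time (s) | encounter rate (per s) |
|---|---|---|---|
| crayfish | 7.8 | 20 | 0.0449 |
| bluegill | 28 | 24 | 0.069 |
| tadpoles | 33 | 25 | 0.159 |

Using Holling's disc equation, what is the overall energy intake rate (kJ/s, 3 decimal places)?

1.000 kJ/s

Energy encountered per unit search time: 0.0449×7.8 + 0.069×28 + 0.159×33 = 7.529 kJ/s.
Handling time per unit search time: 0.0449×20 + 0.069×24 + 0.159×25 = 6.529.
Rate = 7.529/(1 + 6.529) = 1 kJ/s.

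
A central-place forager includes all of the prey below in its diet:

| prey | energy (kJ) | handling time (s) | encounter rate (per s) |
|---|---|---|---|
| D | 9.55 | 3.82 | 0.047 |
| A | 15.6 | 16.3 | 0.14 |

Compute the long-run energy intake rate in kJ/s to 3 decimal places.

Energy encountered per unit search time: 0.047×9.55 + 0.14×15.6 = 2.633 kJ/s.
Handling time per unit search time: 0.047×3.82 + 0.14×16.3 = 2.462.
Rate = 2.633/(1 + 2.462) = 0.7606 kJ/s.

0.761 kJ/s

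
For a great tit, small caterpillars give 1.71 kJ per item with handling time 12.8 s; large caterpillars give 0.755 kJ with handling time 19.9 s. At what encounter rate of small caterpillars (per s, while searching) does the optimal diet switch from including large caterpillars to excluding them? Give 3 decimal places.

At the threshold, the rate on small caterpillars alone equals the profitability of large caterpillars: λ·1.71/(1 + λ·12.8) = 0.755/19.9 = 0.03794.
Rearranging, λ(1.71 − 0.03794×12.8) = 0.03794, so λ = 0.03794/1.224 = 0.03099 per s.

0.031 per s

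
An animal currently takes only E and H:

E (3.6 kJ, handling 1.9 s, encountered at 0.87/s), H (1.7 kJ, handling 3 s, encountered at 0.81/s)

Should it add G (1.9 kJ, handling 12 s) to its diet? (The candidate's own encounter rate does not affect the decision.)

On E and H alone, R = ΣλE/(1+Σλh) = 4.509/5.083 = 0.8871 kJ/s.
Profitability of G: 1.9/12 = 0.1583 kJ/s.
Since 0.1583 < R, time spent handling G is better spent searching.

No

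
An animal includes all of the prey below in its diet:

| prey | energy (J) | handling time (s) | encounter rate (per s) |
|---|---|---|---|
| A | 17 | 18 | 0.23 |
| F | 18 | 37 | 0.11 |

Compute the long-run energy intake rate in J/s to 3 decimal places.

0.640 J/s

R = Σλ_iE_i / (1 + Σλ_ih_i)
Numerator: 0.23×17 + 0.11×18 = 5.89
Denominator: 1 + 0.23×18 + 0.11×37 = 9.21
R = 5.89/9.21 = 0.6395 J/s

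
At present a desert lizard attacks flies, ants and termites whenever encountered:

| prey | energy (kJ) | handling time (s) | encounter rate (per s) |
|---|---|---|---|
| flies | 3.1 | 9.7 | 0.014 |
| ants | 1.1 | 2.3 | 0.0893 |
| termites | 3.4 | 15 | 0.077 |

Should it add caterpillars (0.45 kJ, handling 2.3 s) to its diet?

Yes

Intake rate on the current diet: R = (0.014×3.1 + 0.0893×1.1 + 0.077×3.4) / (1 + 0.014×9.7 + 0.0893×2.3 + 0.077×15) = 0.4034/2.496 = 0.1616 kJ/s.
Profitability of caterpillars: 0.45/2.3 = 0.1957 kJ/s.
0.1957 > 0.1616, so adding caterpillars raises the average — include it.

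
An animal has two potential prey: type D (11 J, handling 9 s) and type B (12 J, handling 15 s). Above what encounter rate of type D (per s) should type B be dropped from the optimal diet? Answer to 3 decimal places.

0.211 per s

The zero-one rule: include type B iff E₂/h₂ > λE₁/(1+λh₁). Equality gives the switch point.
λE₁h₂ = E₂ + λE₂h₁ ⇒ λ = E₂/(E₁h₂ − E₂h₁) = 12/(165 − 108) = 0.2105 per s.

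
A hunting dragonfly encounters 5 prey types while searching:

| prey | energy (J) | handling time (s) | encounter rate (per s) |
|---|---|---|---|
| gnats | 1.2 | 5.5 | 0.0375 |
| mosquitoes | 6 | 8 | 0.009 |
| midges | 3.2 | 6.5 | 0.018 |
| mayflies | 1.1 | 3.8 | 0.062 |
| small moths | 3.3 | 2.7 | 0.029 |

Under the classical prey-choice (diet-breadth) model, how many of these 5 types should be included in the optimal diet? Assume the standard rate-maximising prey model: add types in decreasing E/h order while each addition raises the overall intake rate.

E/h in descending order: small moths 1.22, mosquitoes 0.75, midges 0.492, mayflies 0.289, gnats 0.218 J/s. The optimal diet is the largest prefix of this list for which every included type satisfies E_i/h_i > R on the types above it.
Rate on top 1: 0.08875. mosquitoes: 0.75 > 0.08875 → include.
Rate on top 2: 0.1301. midges: 0.492 > 0.1301 → include.
Rate on top 3: 0.1636. mayflies: 0.289 > 0.1636 → include.
Rate on top 4: 0.1833. gnats: 0.218 > 0.1833 → include.
Optimal diet: small moths, mosquitoes, midges, mayflies, gnats — 5 of 5 types.

5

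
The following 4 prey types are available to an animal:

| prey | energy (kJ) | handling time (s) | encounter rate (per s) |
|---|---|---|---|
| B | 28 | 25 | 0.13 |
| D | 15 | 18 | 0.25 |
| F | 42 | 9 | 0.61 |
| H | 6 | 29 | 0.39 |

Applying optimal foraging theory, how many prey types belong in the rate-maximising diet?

1

E/h in descending order: F 4.67, B 1.12, D 0.833, H 0.207 kJ/s. The optimal diet is the largest prefix of this list for which every included type satisfies E_i/h_i > R on the types above it.
Rate on top 1: 3.948. B: 1.12 < 3.948 → exclude; stop.
Optimal diet: F — 1 of 4 types.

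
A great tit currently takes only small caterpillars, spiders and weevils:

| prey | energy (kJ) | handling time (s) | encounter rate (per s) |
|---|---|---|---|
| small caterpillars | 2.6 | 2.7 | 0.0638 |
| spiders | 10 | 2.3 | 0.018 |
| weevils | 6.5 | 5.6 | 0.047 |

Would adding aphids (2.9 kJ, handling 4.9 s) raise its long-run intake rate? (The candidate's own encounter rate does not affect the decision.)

Intake rate on the current diet: R = (0.0638×2.6 + 0.018×10 + 0.047×6.5) / (1 + 0.0638×2.7 + 0.018×2.3 + 0.047×5.6) = 0.6514/1.477 = 0.4411 kJ/s.
Profitability of aphids: 2.9/4.9 = 0.5918 kJ/s.
Since 0.5918 > R, including aphids increases the long-run rate.

Yes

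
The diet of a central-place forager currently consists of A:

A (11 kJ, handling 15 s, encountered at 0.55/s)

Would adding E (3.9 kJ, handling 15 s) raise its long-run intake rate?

On A alone, R = ΣλE/(1+Σλh) = 6.05/9.25 = 0.6541 kJ/s.
E: E/h = 3.9/15 = 0.26 kJ/s.
0.26 < 0.6541, so adding E would lower the average — exclude it.

No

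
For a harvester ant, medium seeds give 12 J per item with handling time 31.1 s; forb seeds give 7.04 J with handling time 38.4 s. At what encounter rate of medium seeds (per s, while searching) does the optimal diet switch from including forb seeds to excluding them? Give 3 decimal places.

0.029 per s

The zero-one rule: include forb seeds iff E₂/h₂ > λE₁/(1+λh₁). Equality gives the switch point.
λE₁h₂ = E₂ + λE₂h₁ ⇒ λ = E₂/(E₁h₂ − E₂h₁) = 7.04/(460.8 − 218.9) = 0.02911 per s.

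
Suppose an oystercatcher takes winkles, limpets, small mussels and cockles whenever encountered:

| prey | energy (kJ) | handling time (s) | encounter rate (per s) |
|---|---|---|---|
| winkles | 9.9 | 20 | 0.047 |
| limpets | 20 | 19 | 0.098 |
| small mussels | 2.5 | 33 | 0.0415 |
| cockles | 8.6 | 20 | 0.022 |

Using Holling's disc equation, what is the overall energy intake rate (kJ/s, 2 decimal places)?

Energy encountered per unit search time: 0.047×9.9 + 0.098×20 + 0.0415×2.5 + 0.022×8.6 = 2.718 kJ/s.
Handling time per unit search time: 0.047×20 + 0.098×19 + 0.0415×33 + 0.022×20 = 4.612.
Rate = 2.718/(1 + 4.612) = 0.4844 kJ/s.

0.48 kJ/s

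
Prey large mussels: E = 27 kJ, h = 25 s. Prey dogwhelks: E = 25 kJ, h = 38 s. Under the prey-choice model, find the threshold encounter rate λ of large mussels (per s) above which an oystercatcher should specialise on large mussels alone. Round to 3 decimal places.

At the threshold, the rate on large mussels alone equals the profitability of dogwhelks: λ·27/(1 + λ·25) = 25/38 = 0.6579.
Rearranging, λ(27 − 0.6579×25) = 0.6579, so λ = 0.6579/10.55 = 0.06234 per s.

0.062 per s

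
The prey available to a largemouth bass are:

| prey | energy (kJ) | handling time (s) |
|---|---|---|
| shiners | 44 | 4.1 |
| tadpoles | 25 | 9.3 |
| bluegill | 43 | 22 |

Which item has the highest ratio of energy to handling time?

Profitability E/h (kJ/s): shiners = 44/4.1 = 10.7, tadpoles = 25/9.3 = 2.69, bluegill = 43/22 = 1.95.
Ranked: shiners > tadpoles > bluegill.

shiners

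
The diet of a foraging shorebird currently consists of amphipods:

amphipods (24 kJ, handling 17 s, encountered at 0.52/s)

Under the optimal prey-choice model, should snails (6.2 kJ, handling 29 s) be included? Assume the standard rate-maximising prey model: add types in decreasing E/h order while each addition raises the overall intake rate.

Current rate: (0.52×24)/(1 + 0.52×17) = 1.268 kJ/s.
snails: E/h = 6.2/29 = 0.2138 kJ/s.
0.2138 < 1.268, so adding snails would lower the average — exclude it.

No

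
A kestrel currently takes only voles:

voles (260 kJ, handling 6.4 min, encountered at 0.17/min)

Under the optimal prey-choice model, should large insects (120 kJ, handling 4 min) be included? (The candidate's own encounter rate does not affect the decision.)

Current rate: (0.17×260)/(1 + 0.17×6.4) = 21.17 kJ/min.
Profitability of large insects: 120/4 = 30 kJ/min.
Since 30 > R, including large insects increases the long-run rate.

Yes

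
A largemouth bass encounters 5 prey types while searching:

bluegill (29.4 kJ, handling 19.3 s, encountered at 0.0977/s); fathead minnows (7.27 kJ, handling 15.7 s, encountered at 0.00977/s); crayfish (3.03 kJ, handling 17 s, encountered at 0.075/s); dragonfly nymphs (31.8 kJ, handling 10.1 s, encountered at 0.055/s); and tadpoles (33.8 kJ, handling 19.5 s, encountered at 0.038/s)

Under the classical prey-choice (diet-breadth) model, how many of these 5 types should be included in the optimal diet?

Rank by E/h (kJ/s): dragonfly nymphs 3.15, tadpoles 1.73, bluegill 1.52, fathead minnows 0.463, crayfish 0.178. Include each in turn until the next type's E/h falls below the running intake rate.
Rate on top 1: 1.124. tadpoles: 1.73 > 1.124 → include.
Rate on top 2: 1.321. bluegill: 1.52 > 1.321 → include.
Rate on top 3: 1.412. fathead minnows: 0.463 < 1.412 → exclude; stop.
Optimal diet: dragonfly nymphs, tadpoles, bluegill — 3 of 5 types.

3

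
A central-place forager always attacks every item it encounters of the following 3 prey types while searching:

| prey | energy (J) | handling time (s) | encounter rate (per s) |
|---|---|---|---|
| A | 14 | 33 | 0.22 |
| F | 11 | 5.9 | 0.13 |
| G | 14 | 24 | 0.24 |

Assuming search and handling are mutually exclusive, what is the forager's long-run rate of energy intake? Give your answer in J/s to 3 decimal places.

0.532 J/s

R = (0.22×14 + 0.13×11 + 0.24×14) / (1 + 0.22×33 + 0.13×5.9 + 0.24×24) = 7.87/14.79 = 0.5322 J/s.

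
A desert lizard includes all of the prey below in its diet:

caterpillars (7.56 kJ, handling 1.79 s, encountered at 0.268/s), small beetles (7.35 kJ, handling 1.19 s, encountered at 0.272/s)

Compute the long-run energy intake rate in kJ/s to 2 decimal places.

Energy encountered per unit search time: 0.268×7.56 + 0.272×7.35 = 4.025 kJ/s.
Handling time per unit search time: 0.268×1.79 + 0.272×1.19 = 0.8034.
Rate = 4.025/(1 + 0.8034) = 2.232 kJ/s.

2.23 kJ/s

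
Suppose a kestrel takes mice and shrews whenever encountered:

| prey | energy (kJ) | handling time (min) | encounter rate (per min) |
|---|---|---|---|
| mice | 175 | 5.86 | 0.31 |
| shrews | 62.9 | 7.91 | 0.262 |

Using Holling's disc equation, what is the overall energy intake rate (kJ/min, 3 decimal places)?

R = Σλ_iE_i / (1 + Σλ_ih_i)
Numerator: 0.31×175 + 0.262×62.9 = 70.73
Denominator: 1 + 0.31×5.86 + 0.262×7.91 = 4.889
R = 70.73/4.889 = 14.47 kJ/min

14.467 kJ/min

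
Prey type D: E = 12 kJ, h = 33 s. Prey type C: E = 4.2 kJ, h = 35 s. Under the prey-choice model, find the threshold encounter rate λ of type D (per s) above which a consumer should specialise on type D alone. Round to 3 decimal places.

At the threshold, the rate on type D alone equals the profitability of type C: λ·12/(1 + λ·33) = 4.2/35 = 0.12.
Rearranging, λ(12 − 0.12×33) = 0.12, so λ = 0.12/8.04 = 0.01493 per s.

0.015 per s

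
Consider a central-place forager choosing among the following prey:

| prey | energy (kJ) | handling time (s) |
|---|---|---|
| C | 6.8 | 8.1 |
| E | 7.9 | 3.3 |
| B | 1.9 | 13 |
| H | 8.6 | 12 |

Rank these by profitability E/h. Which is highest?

E

Profitability E/h (kJ/s): C = 6.8/8.1 = 0.84, E = 7.9/3.3 = 2.39, B = 1.9/13 = 0.146, H = 8.6/12 = 0.717.
Ranked: E > C > H > B.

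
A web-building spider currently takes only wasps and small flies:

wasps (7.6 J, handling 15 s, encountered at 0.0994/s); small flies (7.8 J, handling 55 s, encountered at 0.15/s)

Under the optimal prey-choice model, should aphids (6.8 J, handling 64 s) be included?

Intake rate on the current diet: R = (0.0994×7.6 + 0.15×7.8) / (1 + 0.0994×15 + 0.15×55) = 1.925/10.74 = 0.1793 J/s.
aphids: E/h = 6.8/64 = 0.1062 J/s.
Since 0.1062 < R, time spent handling aphids is better spent searching.

No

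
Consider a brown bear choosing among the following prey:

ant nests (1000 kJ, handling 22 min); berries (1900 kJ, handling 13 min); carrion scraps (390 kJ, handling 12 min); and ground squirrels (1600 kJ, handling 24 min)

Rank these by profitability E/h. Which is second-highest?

ground squirrels

In descending order of E/h:
berries: 1900/13 = 146 kJ/min
ground squirrels: 1600/24 = 66.7 kJ/min
ant nests: 1000/22 = 45.5 kJ/min
carrion scraps: 390/12 = 32.5 kJ/min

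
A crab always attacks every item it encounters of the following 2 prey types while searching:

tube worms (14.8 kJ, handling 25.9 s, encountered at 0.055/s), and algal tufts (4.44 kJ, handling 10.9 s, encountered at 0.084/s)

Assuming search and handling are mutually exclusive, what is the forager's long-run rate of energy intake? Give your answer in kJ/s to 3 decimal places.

R = (0.055×14.8 + 0.084×4.44) / (1 + 0.055×25.9 + 0.084×10.9) = 1.187/3.34 = 0.3554 kJ/s.

0.355 kJ/s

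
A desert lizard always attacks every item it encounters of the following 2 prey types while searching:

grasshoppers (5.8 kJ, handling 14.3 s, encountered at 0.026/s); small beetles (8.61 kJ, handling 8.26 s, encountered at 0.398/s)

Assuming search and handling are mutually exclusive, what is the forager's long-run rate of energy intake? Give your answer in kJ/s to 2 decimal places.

0.77 kJ/s

R = (0.026×5.8 + 0.398×8.61) / (1 + 0.026×14.3 + 0.398×8.26) = 3.578/4.659 = 0.7678 kJ/s.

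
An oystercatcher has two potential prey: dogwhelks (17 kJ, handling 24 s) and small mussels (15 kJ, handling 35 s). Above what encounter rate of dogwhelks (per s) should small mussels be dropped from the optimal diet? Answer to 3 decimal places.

0.064 per s

At the threshold, the rate on dogwhelks alone equals the profitability of small mussels: λ·17/(1 + λ·24) = 15/35 = 0.4286.
Rearranging, λ(17 − 0.4286×24) = 0.4286, so λ = 0.4286/6.714 = 0.06383 per s.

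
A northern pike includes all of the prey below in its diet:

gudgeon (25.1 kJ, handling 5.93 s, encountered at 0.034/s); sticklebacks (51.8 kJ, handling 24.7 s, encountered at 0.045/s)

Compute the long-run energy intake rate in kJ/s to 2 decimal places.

R = (0.034×25.1 + 0.045×51.8) / (1 + 0.034×5.93 + 0.045×24.7) = 3.184/2.313 = 1.377 kJ/s.

1.38 kJ/s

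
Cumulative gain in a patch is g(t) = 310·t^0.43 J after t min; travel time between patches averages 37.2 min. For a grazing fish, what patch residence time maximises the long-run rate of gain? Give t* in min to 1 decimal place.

28.1 min

By the marginal value theorem, leave when the instantaneous gain rate g'(t) equals the habitat-wide average g(t)/(T + t).
g'(t) = 0.43·310·t^-0.57. Setting 0.43·310·t^-0.57 = 310·t^0.43/(37.2+t) gives 0.43(37.2+t) = t, so 0.57·t = 0.43×37.2.
t* = 0.43×37.2/0.57 = 28.06 min.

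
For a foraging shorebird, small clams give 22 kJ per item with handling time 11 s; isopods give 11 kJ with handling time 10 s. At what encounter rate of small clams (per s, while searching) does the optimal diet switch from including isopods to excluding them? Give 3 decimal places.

The zero-one rule: include isopods iff E₂/h₂ > λE₁/(1+λh₁). Equality gives the switch point.
λE₁h₂ = E₂ + λE₂h₁ ⇒ λ = E₂/(E₁h₂ − E₂h₁) = 11/(220 − 121) = 0.1111 per s.

0.111 per s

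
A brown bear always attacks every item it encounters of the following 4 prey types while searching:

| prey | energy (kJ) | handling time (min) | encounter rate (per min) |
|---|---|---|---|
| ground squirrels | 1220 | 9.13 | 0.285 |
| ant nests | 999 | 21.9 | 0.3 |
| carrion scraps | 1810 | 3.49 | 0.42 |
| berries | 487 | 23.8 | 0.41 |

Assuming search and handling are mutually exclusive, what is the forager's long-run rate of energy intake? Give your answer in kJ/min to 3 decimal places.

Energy encountered per unit search time: 0.285×1220 + 0.3×999 + 0.42×1810 + 0.41×487 = 1607 kJ/min.
Handling time per unit search time: 0.285×9.13 + 0.3×21.9 + 0.42×3.49 + 0.41×23.8 = 20.4.
Rate = 1607/(1 + 20.4) = 75.12 kJ/min.

75.121 kJ/min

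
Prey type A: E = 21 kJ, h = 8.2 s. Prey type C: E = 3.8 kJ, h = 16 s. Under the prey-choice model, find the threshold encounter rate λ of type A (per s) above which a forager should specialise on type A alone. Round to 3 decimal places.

At the threshold, the rate on type A alone equals the profitability of type C: λ·21/(1 + λ·8.2) = 3.8/16 = 0.2375.
Rearranging, λ(21 − 0.2375×8.2) = 0.2375, so λ = 0.2375/19.05 = 0.01247 per s.

0.012 per s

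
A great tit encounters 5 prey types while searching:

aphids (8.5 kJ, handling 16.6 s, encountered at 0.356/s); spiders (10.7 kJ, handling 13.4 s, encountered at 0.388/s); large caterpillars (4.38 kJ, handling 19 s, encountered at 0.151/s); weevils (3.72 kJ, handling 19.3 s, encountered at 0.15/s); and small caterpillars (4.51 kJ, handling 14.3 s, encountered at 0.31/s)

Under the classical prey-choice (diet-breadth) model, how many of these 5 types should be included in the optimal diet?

1

Rank by E/h (kJ/s): spiders 0.799, aphids 0.512, small caterpillars 0.315, large caterpillars 0.231, weevils 0.193. Include each in turn until the next type's E/h falls below the running intake rate.
Rate on top 1: 0.6697. aphids: 0.512 < 0.6697 → exclude; stop.
Optimal diet: spiders — 1 of 5 types.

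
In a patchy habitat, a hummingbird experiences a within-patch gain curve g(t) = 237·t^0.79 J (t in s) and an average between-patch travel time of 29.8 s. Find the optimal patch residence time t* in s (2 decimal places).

112.10 s

By the marginal value theorem, leave when the instantaneous gain rate g'(t) equals the habitat-wide average g(t)/(T + t).
g'(t) = 0.79·237·t^-0.21. Setting 0.79·237·t^-0.21 = 237·t^0.79/(29.8+t) gives 0.79(29.8+t) = t, so 0.21·t = 0.79×29.8.
t* = 0.79×29.8/0.21 = 112.1 s.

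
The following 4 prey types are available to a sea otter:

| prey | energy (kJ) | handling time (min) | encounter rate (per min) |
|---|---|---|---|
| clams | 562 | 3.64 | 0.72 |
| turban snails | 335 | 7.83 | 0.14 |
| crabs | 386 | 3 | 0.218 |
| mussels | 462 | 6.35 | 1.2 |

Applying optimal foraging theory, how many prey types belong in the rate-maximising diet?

Profitabilities (E/h, kJ/min): clams 154, crabs 129, mussels 72.8, turban snails 42.8. Add prey in this order while the next type's profitability exceeds the intake rate on those already taken.
Rate on top 1: 111.8. crabs: 129 > 111.8 → include.
Rate on top 2: 114.3. mussels: 72.8 < 114.3 → exclude; stop.
Optimal diet: clams, crabs — 2 of 4 types.

2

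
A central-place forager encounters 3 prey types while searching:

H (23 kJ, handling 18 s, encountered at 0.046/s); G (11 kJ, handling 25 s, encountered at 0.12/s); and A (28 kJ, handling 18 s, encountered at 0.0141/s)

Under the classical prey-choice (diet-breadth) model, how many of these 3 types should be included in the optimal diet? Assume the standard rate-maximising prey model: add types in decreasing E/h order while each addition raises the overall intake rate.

2

Profitabilities (E/h, kJ/s): A 1.56, H 1.28, G 0.44. Add prey in this order while the next type's profitability exceeds the intake rate on those already taken.
Rate on top 1: 0.3149. H: 1.28 > 0.3149 → include.
Rate on top 2: 0.6979. G: 0.44 < 0.6979 → exclude; stop.
Optimal diet: A, H — 2 of 3 types.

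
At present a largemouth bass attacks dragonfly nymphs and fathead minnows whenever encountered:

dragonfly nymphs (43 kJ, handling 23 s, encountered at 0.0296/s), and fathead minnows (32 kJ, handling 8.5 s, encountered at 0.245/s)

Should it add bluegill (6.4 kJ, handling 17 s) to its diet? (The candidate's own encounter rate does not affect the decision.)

Intake rate on the current diet: R = (0.0296×43 + 0.245×32) / (1 + 0.0296×23 + 0.245×8.5) = 9.113/3.763 = 2.421 kJ/s.
bluegill: E/h = 6.4/17 = 0.3765 kJ/s.
Since 0.3765 < R, time spent handling bluegill is better spent searching.

No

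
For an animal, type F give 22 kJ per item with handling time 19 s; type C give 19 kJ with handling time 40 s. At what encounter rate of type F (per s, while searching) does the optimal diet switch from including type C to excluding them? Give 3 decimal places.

The zero-one rule: include type C iff E₂/h₂ > λE₁/(1+λh₁). Equality gives the switch point.
λE₁h₂ = E₂ + λE₂h₁ ⇒ λ = E₂/(E₁h₂ − E₂h₁) = 19/(880 − 361) = 0.03661 per s.

0.037 per s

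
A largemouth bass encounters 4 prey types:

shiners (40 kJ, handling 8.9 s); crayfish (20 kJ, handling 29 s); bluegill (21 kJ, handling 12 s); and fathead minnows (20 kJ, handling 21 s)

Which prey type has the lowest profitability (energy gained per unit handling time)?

In descending order of E/h:
shiners: 40/8.9 = 4.49 kJ/s
bluegill: 21/12 = 1.75 kJ/s
fathead minnows: 20/21 = 0.952 kJ/s
crayfish: 20/29 = 0.69 kJ/s

crayfish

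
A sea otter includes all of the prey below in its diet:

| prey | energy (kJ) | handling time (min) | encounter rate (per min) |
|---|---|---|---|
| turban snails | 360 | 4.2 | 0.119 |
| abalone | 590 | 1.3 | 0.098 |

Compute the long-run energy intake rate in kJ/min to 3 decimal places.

R = Σλ_iE_i / (1 + Σλ_ih_i)
Numerator: 0.119×360 + 0.098×590 = 100.7
Denominator: 1 + 0.119×4.2 + 0.098×1.3 = 1.627
R = 100.7/1.627 = 61.86 kJ/min

61.861 kJ/min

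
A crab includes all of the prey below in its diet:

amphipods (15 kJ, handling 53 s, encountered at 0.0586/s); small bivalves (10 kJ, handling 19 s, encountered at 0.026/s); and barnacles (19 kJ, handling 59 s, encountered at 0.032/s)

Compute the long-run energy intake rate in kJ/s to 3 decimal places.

R = Σλ_iE_i / (1 + Σλ_ih_i)
Numerator: 0.0586×15 + 0.026×10 + 0.032×19 = 1.747
Denominator: 1 + 0.0586×53 + 0.026×19 + 0.032×59 = 6.488
R = 1.747/6.488 = 0.2693 kJ/s

0.269 kJ/s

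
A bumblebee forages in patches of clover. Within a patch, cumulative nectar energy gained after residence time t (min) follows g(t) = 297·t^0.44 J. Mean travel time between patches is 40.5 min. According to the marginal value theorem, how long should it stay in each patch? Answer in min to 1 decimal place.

By the marginal value theorem, leave when the instantaneous gain rate g'(t) equals the habitat-wide average g(t)/(T + t).
g'(t) = 0.44·297·t^-0.56. Setting 0.44·297·t^-0.56 = 297·t^0.44/(40.5+t) gives 0.44(40.5+t) = t, so 0.56·t = 0.44×40.5.
t* = 0.44×40.5/0.56 = 31.82 min.

31.8 min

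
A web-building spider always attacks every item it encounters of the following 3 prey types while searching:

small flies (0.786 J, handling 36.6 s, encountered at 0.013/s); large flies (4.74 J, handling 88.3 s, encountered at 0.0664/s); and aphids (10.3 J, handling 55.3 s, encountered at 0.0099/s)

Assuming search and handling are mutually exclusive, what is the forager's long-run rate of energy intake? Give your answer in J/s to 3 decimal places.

0.054 J/s

Energy encountered per unit search time: 0.013×0.786 + 0.0664×4.74 + 0.0099×10.3 = 0.4269 J/s.
Handling time per unit search time: 0.013×36.6 + 0.0664×88.3 + 0.0099×55.3 = 6.886.
Rate = 0.4269/(1 + 6.886) = 0.05413 J/s.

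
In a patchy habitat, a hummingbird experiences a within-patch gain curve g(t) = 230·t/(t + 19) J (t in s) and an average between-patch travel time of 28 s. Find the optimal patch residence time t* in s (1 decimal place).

23.1 s

Optimal t* satisfies g'(t*) = g(t*)/(T + t*).
g'(t) = 230·19/(t + 19)². Setting 230·19/(t+19)² = 230t/[(t+19)(28+t)] gives 19(28+t) = t(t+19), so t² = 19×28 = 532.
t* = √532 = 23.07 s.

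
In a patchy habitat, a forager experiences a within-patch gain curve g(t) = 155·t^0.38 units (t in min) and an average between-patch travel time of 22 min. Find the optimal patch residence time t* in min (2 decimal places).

13.48 min

Optimal t* satisfies g'(t*) = g(t*)/(T + t*).
g'(t) = 0.38·155·t^-0.62. Setting 0.38·155·t^-0.62 = 155·t^0.38/(22+t) gives 0.38(22+t) = t, so 0.62·t = 0.38×22.
t* = 0.38×22/0.62 = 13.48 min.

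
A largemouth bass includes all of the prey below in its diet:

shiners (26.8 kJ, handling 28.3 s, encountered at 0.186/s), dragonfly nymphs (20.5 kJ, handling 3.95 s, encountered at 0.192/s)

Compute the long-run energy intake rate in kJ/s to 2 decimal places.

1.27 kJ/s

R = (0.186×26.8 + 0.192×20.5) / (1 + 0.186×28.3 + 0.192×3.95) = 8.921/7.022 = 1.27 kJ/s.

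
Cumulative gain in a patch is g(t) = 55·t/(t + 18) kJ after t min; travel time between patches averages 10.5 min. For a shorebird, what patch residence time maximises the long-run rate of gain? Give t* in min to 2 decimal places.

Optimal t* satisfies g'(t*) = g(t*)/(T + t*).
g'(t) = 55·18/(t + 18)². Setting 55·18/(t+18)² = 55t/[(t+18)(10.5+t)] gives 18(10.5+t) = t(t+18), so t² = 18×10.5 = 189.
t* = √189 = 13.75 min.

13.75 min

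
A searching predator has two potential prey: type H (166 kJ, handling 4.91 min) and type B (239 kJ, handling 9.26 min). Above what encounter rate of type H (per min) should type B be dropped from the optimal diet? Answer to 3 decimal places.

0.657 per min

Drop type B once their profitability E₂/h₂ falls below the rate achievable on type H alone: E₂/h₂ = λE₁/(1 + λh₁).
Solve for λ: λE₁h₂ = E₂(1 + λh₁) → λ(E₁h₂ − E₂h₁) = E₂ → λ = E₂/(E₁h₂ − E₂h₁).
λ = 239/(166×9.26 − 239×4.91) = 239/363.7 = 0.6572 per min.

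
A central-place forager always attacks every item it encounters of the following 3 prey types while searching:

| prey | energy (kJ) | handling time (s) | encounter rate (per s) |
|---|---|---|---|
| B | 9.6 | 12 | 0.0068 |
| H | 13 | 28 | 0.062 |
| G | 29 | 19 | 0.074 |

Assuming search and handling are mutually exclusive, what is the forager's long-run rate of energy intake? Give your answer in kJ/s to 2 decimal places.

0.71 kJ/s

R = Σλ_iE_i / (1 + Σλ_ih_i)
Numerator: 0.0068×9.6 + 0.062×13 + 0.074×29 = 3.017
Denominator: 1 + 0.0068×12 + 0.062×28 + 0.074×19 = 4.224
R = 3.017/4.224 = 0.7144 kJ/s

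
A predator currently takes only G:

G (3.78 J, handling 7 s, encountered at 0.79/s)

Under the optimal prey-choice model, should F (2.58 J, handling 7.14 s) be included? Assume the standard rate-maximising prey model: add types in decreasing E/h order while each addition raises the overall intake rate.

Current rate: (0.79×3.78)/(1 + 0.79×7) = 0.4573 J/s.
F: E/h = 2.58/7.14 = 0.3613 J/s.
Since 0.3613 < R, time spent handling F is better spent searching.

No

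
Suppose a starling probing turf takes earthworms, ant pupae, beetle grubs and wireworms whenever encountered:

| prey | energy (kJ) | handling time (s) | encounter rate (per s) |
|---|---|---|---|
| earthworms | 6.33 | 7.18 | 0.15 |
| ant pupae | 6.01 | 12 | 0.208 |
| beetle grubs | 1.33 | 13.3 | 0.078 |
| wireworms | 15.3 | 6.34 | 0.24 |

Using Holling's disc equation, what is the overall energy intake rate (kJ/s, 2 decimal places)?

R = (0.15×6.33 + 0.208×6.01 + 0.078×1.33 + 0.24×15.3) / (1 + 0.15×7.18 + 0.208×12 + 0.078×13.3 + 0.24×6.34) = 5.975/7.132 = 0.8378 kJ/s.

0.84 kJ/s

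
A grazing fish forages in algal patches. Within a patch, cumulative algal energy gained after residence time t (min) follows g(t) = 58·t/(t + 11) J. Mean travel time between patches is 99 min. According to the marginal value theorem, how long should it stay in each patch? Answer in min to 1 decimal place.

33.0 min

By the marginal value theorem, leave when the instantaneous gain rate g'(t) equals the habitat-wide average g(t)/(T + t).
g'(t) = 58·11/(t + 11)². Setting 58·11/(t+11)² = 58t/[(t+11)(99+t)] gives 11(99+t) = t(t+11), so t² = 11×99 = 1089.
t* = √1089 = 33 min.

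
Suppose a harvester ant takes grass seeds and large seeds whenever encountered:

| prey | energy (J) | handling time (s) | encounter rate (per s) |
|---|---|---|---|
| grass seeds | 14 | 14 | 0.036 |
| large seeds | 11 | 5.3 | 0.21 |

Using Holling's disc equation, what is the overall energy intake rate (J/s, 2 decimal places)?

1.08 J/s

R = (0.036×14 + 0.21×11) / (1 + 0.036×14 + 0.21×5.3) = 2.814/2.617 = 1.075 J/s.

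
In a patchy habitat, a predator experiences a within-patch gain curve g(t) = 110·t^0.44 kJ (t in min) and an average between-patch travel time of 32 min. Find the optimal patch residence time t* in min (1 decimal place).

Maximise g(t)/(T+t): set derivative to zero → g'(t)(T+t) = g(t).
g'(t) = 0.44·110·t^-0.56. Setting 0.44·110·t^-0.56 = 110·t^0.44/(32+t) gives 0.44(32+t) = t, so 0.56·t = 0.44×32.
t* = 0.44×32/0.56 = 25.14 min.

25.1 min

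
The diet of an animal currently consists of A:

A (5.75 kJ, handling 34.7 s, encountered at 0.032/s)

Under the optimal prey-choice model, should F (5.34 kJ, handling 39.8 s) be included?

On A alone, R = ΣλE/(1+Σλh) = 0.184/2.11 = 0.08719 kJ/s.
Profitability of F: 5.34/39.8 = 0.1342 kJ/s.
Since 0.1342 > R, including F increases the long-run rate.

Yes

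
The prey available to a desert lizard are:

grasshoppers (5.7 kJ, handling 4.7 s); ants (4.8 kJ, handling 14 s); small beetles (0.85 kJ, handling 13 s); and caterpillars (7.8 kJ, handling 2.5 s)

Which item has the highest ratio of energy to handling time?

Profitability E/h (kJ/s): grasshoppers = 5.7/4.7 = 1.21, ants = 4.8/14 = 0.343, small beetles = 0.85/13 = 0.0654, caterpillars = 7.8/2.5 = 3.12.
Ranked: caterpillars > grasshoppers > ants > small beetles.

caterpillars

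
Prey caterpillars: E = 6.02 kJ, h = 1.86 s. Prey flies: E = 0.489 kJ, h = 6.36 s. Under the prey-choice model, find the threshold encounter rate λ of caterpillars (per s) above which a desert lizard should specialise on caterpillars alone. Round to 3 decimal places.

0.013 per s

At the threshold, the rate on caterpillars alone equals the profitability of flies: λ·6.02/(1 + λ·1.86) = 0.489/6.36 = 0.07689.
Rearranging, λ(6.02 − 0.07689×1.86) = 0.07689, so λ = 0.07689/5.877 = 0.01308 per s.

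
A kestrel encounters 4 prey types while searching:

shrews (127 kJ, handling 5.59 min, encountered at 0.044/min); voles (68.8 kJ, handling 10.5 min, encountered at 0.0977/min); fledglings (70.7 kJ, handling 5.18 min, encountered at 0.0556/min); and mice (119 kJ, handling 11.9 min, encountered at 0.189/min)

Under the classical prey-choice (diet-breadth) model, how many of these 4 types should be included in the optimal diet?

Rank by E/h (kJ/min): shrews 22.7, fledglings 13.6, mice 10, voles 6.55. Include each in turn until the next type's E/h falls below the running intake rate.
Rate on top 1: 4.485. fledglings: 13.6 > 4.485 → include.
Rate on top 2: 6.205. mice: 10 > 6.205 → include.
Rate on top 3: 8.461. voles: 6.55 < 8.461 → exclude; stop.
Optimal diet: shrews, fledglings, mice — 3 of 4 types.

3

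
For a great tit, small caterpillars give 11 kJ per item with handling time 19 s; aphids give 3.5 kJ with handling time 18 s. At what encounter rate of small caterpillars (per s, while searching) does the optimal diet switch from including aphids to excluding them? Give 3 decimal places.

Drop aphids once their profitability E₂/h₂ falls below the rate achievable on small caterpillars alone: E₂/h₂ = λE₁/(1 + λh₁).
Solve for λ: λE₁h₂ = E₂(1 + λh₁) → λ(E₁h₂ − E₂h₁) = E₂ → λ = E₂/(E₁h₂ − E₂h₁).
λ = 3.5/(11×18 − 3.5×19) = 3.5/131.5 = 0.02662 per s.

0.027 per s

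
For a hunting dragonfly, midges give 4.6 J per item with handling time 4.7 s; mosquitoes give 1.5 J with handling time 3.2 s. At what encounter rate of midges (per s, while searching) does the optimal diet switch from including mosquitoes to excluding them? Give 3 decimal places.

0.196 per s

Drop mosquitoes once their profitability E₂/h₂ falls below the rate achievable on midges alone: E₂/h₂ = λE₁/(1 + λh₁).
Solve for λ: λE₁h₂ = E₂(1 + λh₁) → λ(E₁h₂ − E₂h₁) = E₂ → λ = E₂/(E₁h₂ − E₂h₁).
λ = 1.5/(4.6×3.2 − 1.5×4.7) = 1.5/7.67 = 0.1956 per s.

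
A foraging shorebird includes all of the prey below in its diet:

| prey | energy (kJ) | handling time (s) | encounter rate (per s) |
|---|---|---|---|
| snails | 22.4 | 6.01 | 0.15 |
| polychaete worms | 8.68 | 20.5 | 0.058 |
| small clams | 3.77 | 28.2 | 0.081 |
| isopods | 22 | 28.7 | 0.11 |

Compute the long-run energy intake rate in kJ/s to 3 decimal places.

0.772 kJ/s

Energy encountered per unit search time: 0.15×22.4 + 0.058×8.68 + 0.081×3.77 + 0.11×22 = 6.589 kJ/s.
Handling time per unit search time: 0.15×6.01 + 0.058×20.5 + 0.081×28.2 + 0.11×28.7 = 7.532.
Rate = 6.589/(1 + 7.532) = 0.7723 kJ/s.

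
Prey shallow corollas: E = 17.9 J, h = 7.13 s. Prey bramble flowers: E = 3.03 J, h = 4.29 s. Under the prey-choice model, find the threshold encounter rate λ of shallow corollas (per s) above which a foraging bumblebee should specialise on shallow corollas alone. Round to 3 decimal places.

0.055 per s

At the threshold, the rate on shallow corollas alone equals the profitability of bramble flowers: λ·17.9/(1 + λ·7.13) = 3.03/4.29 = 0.7063.
Rearranging, λ(17.9 − 0.7063×7.13) = 0.7063, so λ = 0.7063/12.86 = 0.0549 per s.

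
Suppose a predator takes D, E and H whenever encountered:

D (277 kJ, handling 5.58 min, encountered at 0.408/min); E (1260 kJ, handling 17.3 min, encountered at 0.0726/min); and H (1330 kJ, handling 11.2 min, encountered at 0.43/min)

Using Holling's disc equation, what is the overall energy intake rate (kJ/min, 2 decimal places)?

Energy encountered per unit search time: 0.408×277 + 0.0726×1260 + 0.43×1330 = 776.4 kJ/min.
Handling time per unit search time: 0.408×5.58 + 0.0726×17.3 + 0.43×11.2 = 8.349.
Rate = 776.4/(1 + 8.349) = 83.05 kJ/min.

83.05 kJ/min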